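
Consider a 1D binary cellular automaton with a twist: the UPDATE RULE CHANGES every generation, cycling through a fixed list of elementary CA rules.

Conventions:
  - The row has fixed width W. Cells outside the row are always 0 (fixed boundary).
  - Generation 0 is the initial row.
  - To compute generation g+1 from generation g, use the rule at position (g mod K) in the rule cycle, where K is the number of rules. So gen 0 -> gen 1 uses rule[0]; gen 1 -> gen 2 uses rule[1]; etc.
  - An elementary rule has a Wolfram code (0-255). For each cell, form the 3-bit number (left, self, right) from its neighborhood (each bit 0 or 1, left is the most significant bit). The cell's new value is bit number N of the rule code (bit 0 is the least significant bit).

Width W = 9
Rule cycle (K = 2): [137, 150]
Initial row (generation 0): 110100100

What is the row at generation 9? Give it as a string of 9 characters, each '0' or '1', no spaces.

Answer: 100100100

Derivation:
Gen 0: 110100100
Gen 1 (rule 137): 100000001
Gen 2 (rule 150): 110000011
Gen 3 (rule 137): 100111010
Gen 4 (rule 150): 111010011
Gen 5 (rule 137): 110000010
Gen 6 (rule 150): 001000111
Gen 7 (rule 137): 100010110
Gen 8 (rule 150): 110110001
Gen 9 (rule 137): 100100100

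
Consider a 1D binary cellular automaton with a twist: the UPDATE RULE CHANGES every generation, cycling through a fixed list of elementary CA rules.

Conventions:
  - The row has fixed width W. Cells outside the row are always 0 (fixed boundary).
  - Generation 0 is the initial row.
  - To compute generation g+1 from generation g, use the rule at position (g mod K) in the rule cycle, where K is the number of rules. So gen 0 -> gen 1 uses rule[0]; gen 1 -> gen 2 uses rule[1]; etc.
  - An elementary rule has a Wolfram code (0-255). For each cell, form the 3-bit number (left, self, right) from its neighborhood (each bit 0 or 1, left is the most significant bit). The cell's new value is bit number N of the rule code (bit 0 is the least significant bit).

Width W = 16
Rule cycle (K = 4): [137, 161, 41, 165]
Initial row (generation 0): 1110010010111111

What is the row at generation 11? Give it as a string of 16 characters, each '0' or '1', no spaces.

Answer: 1110000100000001

Derivation:
Gen 0: 1110010010111111
Gen 1 (rule 137): 1100000000111110
Gen 2 (rule 161): 0001111110011100
Gen 3 (rule 41): 1101000000010001
Gen 4 (rule 165): 0011011111010101
Gen 5 (rule 137): 1010011110000000
Gen 6 (rule 161): 0100001100111111
Gen 7 (rule 41): 0001101000100000
Gen 8 (rule 165): 1100011010101111
Gen 9 (rule 137): 1001010000001110
Gen 10 (rule 161): 0000100111100100
Gen 11 (rule 41): 1110000100000001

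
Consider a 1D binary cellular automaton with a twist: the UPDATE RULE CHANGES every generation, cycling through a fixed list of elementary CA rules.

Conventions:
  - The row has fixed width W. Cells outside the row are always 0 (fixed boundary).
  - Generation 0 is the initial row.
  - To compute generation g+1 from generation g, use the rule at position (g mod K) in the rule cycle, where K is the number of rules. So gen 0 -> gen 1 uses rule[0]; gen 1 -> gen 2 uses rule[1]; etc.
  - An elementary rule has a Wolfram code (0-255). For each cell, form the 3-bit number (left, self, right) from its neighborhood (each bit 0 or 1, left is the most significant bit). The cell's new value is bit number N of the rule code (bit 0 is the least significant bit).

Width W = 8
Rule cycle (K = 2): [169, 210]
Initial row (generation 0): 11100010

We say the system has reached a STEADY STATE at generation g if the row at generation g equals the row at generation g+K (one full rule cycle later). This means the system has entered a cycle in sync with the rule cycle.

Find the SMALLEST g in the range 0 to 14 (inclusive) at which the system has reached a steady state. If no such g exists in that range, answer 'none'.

Gen 0: 11100010
Gen 1 (rule 169): 11001000
Gen 2 (rule 210): 01110100
Gen 3 (rule 169): 01101001
Gen 4 (rule 210): 10100110
Gen 5 (rule 169): 01000100
Gen 6 (rule 210): 10101010
Gen 7 (rule 169): 01010100
Gen 8 (rule 210): 10000010
Gen 9 (rule 169): 00111000
Gen 10 (rule 210): 01011100
Gen 11 (rule 169): 00111001
Gen 12 (rule 210): 01011110
Gen 13 (rule 169): 00111100
Gen 14 (rule 210): 01011110
Gen 15 (rule 169): 00111100
Gen 16 (rule 210): 01011110

Answer: 12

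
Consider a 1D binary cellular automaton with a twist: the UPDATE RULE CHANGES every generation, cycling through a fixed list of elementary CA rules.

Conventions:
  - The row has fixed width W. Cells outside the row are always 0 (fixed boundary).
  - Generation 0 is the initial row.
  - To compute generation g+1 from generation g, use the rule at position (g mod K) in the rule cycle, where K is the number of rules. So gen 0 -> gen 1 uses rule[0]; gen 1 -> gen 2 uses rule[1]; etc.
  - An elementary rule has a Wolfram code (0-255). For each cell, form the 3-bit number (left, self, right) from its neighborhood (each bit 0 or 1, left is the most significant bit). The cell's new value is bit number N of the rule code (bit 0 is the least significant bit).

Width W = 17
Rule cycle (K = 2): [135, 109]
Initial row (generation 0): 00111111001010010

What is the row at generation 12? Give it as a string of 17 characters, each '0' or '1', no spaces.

Answer: 11111100100111011

Derivation:
Gen 0: 00111111001010010
Gen 1 (rule 135): 11011110011010110
Gen 2 (rule 109): 11110010011111110
Gen 3 (rule 135): 01100110101111100
Gen 4 (rule 109): 01100111111000101
Gen 5 (rule 135): 10001011110011101
Gen 6 (rule 109): 10101110010010111
Gen 7 (rule 135): 10100100110110010
Gen 8 (rule 109): 11100100111110010
Gen 9 (rule 135): 01001101011100110
Gen 10 (rule 109): 01001111110100110
Gen 11 (rule 135): 11010111100101000
Gen 12 (rule 109): 11111100100111011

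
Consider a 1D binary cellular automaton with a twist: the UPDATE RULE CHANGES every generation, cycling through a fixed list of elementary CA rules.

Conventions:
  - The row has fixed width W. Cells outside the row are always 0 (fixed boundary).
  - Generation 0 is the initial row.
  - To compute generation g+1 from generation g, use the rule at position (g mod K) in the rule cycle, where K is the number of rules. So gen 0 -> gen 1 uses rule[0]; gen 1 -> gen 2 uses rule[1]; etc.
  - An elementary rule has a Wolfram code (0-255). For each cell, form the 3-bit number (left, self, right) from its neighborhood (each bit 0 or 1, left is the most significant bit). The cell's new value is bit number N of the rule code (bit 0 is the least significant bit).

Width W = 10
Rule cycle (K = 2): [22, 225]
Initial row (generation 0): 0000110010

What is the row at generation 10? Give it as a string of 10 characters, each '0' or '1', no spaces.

Answer: 0001100101

Derivation:
Gen 0: 0000110010
Gen 1 (rule 22): 0001001111
Gen 2 (rule 225): 1100000111
Gen 3 (rule 22): 0010001000
Gen 4 (rule 225): 1000100011
Gen 5 (rule 22): 1101110100
Gen 6 (rule 225): 0110111001
Gen 7 (rule 22): 1000000111
Gen 8 (rule 225): 0011110011
Gen 9 (rule 22): 0100001100
Gen 10 (rule 225): 0001100101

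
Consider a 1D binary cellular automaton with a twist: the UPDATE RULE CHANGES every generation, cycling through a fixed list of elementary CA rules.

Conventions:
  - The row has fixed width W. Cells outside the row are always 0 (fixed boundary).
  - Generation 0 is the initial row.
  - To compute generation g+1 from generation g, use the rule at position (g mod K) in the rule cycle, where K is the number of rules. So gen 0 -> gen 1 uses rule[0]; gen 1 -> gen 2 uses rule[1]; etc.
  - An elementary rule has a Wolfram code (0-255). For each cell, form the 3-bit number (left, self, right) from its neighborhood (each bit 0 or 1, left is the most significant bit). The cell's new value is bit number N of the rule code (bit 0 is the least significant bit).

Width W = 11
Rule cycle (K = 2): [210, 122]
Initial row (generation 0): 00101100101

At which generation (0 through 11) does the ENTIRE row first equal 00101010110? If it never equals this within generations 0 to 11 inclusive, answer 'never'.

Gen 0: 00101100101
Gen 1 (rule 210): 01000111000
Gen 2 (rule 122): 10101101100
Gen 3 (rule 210): 00000100110
Gen 4 (rule 122): 00001011111
Gen 5 (rule 210): 00010001111
Gen 6 (rule 122): 00101011001
Gen 7 (rule 210): 01000001110
Gen 8 (rule 122): 10100011011
Gen 9 (rule 210): 00010101001
Gen 10 (rule 122): 00101010110
Gen 11 (rule 210): 01000000011

Answer: 10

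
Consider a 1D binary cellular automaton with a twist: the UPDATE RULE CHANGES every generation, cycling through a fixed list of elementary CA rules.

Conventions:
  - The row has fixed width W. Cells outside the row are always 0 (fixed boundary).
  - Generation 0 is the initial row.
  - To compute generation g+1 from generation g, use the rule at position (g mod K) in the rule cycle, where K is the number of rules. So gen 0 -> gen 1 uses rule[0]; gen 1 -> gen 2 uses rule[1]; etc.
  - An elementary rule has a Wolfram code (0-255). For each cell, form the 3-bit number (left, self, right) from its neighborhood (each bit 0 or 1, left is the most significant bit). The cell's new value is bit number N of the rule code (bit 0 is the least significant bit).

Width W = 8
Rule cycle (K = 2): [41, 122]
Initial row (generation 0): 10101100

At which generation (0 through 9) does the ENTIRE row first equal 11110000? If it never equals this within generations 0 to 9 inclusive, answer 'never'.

Gen 0: 10101100
Gen 1 (rule 41): 01011001
Gen 2 (rule 122): 10111110
Gen 3 (rule 41): 01100000
Gen 4 (rule 122): 11110000
Gen 5 (rule 41): 10000111
Gen 6 (rule 122): 01001101
Gen 7 (rule 41): 00001010
Gen 8 (rule 122): 00010101
Gen 9 (rule 41): 11001010

Answer: 4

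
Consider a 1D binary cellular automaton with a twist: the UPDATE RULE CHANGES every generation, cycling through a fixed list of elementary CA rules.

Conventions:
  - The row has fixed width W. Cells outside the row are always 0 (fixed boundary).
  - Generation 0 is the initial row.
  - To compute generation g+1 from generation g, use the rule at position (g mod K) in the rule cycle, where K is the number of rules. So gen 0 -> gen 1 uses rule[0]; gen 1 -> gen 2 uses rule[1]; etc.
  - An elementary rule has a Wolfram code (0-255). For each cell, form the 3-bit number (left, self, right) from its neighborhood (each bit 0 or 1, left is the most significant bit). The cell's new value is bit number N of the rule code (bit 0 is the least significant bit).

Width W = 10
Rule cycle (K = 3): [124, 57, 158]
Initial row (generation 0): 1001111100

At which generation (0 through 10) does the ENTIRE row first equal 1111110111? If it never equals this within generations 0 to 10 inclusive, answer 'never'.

Answer: 4

Derivation:
Gen 0: 1001111100
Gen 1 (rule 124): 1101000110
Gen 2 (rule 57): 1010110101
Gen 3 (rule 158): 1010100101
Gen 4 (rule 124): 1111110111
Gen 5 (rule 57): 1000001100
Gen 6 (rule 158): 1100011010
Gen 7 (rule 124): 1110011111
Gen 8 (rule 57): 1001010000
Gen 9 (rule 158): 1111011000
Gen 10 (rule 124): 1001111100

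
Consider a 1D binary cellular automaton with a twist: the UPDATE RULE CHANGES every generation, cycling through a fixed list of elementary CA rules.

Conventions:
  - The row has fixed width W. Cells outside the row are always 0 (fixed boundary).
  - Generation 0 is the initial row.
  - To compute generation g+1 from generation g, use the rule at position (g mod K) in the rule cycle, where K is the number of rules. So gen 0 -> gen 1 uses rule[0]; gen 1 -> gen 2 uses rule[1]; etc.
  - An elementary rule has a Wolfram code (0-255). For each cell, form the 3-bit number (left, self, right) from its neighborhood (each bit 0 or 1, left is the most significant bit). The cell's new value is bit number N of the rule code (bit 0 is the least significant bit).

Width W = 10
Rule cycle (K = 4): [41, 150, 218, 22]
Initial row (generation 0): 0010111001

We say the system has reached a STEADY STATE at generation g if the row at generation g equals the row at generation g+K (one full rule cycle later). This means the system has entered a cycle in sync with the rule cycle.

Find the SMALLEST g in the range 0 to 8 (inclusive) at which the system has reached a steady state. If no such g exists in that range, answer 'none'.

Answer: 7

Derivation:
Gen 0: 0010111001
Gen 1 (rule 41): 1001100000
Gen 2 (rule 150): 1110010000
Gen 3 (rule 218): 1111101000
Gen 4 (rule 22): 0000001100
Gen 5 (rule 41): 1111101001
Gen 6 (rule 150): 0111001111
Gen 7 (rule 218): 1111111111
Gen 8 (rule 22): 0000000000
Gen 9 (rule 41): 1111111111
Gen 10 (rule 150): 0111111110
Gen 11 (rule 218): 1111111111
Gen 12 (rule 22): 0000000000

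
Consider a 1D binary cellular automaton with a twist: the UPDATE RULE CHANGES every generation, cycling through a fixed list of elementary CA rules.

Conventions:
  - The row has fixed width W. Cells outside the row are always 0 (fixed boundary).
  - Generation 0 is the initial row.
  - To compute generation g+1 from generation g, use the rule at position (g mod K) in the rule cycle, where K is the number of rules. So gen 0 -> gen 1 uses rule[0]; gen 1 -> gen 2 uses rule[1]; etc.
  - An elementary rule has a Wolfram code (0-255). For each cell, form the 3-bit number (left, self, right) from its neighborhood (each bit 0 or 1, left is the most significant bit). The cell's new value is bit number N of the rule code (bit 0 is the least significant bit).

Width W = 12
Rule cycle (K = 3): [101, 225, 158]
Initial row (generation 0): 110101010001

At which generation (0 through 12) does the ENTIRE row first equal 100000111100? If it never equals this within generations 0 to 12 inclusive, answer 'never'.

Gen 0: 110101010001
Gen 1 (rule 101): 011111110101
Gen 2 (rule 225): 001111111010
Gen 3 (rule 158): 011111110011
Gen 4 (rule 101): 000000010001
Gen 5 (rule 225): 111111000100
Gen 6 (rule 158): 111110101110
Gen 7 (rule 101): 000011110010
Gen 8 (rule 225): 111001110000
Gen 9 (rule 158): 110111101000
Gen 10 (rule 101): 011000111011
Gen 11 (rule 225): 001010011101
Gen 12 (rule 158): 011011111001

Answer: never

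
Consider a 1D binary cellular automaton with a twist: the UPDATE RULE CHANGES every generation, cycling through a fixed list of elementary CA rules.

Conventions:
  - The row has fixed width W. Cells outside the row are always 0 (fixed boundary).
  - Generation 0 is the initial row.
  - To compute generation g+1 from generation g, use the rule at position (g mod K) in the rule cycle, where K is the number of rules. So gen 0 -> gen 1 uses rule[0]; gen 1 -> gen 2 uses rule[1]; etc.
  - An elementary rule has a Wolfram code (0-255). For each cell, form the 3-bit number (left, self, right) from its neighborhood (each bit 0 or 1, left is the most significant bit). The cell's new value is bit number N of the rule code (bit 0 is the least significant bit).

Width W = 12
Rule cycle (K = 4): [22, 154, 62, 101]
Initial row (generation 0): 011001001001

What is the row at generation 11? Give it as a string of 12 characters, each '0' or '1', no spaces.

Answer: 110111111111

Derivation:
Gen 0: 011001001001
Gen 1 (rule 22): 100111111111
Gen 2 (rule 154): 011111111110
Gen 3 (rule 62): 110000000001
Gen 4 (rule 101): 010111111101
Gen 5 (rule 22): 110000000001
Gen 6 (rule 154): 101000000010
Gen 7 (rule 62): 111100000111
Gen 8 (rule 101): 000101110001
Gen 9 (rule 22): 001100001011
Gen 10 (rule 154): 011010010010
Gen 11 (rule 62): 110111111111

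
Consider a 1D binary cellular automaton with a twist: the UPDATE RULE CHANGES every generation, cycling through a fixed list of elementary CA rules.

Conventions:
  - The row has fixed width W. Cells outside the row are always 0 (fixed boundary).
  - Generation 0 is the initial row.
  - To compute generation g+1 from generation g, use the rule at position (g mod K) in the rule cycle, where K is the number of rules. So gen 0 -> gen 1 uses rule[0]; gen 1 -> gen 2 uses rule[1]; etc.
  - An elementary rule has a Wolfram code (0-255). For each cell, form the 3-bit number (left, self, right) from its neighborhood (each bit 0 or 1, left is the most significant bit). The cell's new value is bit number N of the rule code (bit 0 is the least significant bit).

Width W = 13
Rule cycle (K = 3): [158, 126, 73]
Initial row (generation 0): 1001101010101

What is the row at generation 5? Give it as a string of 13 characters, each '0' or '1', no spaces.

Answer: 0110110000111

Derivation:
Gen 0: 1001101010101
Gen 1 (rule 158): 1111001010101
Gen 2 (rule 126): 1001111111111
Gen 3 (rule 73): 0001000000001
Gen 4 (rule 158): 0011100000011
Gen 5 (rule 126): 0110110000111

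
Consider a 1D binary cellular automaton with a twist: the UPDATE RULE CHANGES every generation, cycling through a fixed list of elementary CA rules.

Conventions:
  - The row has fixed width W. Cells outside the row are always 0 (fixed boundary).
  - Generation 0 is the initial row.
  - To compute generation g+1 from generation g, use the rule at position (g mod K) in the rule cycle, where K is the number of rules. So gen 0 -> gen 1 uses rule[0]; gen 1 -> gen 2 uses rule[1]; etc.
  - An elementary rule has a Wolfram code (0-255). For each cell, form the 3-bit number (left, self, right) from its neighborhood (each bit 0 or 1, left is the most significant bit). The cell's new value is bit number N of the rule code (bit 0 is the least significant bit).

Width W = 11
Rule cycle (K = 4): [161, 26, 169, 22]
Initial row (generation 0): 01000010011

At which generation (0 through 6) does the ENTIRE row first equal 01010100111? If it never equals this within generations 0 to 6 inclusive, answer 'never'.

Answer: 5

Derivation:
Gen 0: 01000010011
Gen 1 (rule 161): 00011000000
Gen 2 (rule 26): 00110100000
Gen 3 (rule 169): 10101001111
Gen 4 (rule 22): 10101110000
Gen 5 (rule 161): 01010100111
Gen 6 (rule 26): 10000011100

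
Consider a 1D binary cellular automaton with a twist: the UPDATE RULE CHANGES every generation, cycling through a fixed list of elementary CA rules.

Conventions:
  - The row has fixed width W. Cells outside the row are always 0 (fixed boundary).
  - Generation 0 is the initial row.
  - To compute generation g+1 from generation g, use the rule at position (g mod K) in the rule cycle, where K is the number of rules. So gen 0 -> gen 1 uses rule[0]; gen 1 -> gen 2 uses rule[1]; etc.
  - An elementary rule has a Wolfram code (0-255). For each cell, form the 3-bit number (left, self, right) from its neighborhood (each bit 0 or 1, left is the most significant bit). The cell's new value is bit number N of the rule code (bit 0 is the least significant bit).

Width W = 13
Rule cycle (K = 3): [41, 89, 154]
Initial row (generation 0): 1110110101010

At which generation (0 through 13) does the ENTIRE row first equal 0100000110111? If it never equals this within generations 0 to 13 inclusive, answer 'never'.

Answer: never

Derivation:
Gen 0: 1110110101010
Gen 1 (rule 41): 1001101010100
Gen 2 (rule 89): 0101100000011
Gen 3 (rule 154): 1001010000110
Gen 4 (rule 41): 0000100110100
Gen 5 (rule 89): 1110010110011
Gen 6 (rule 154): 1101100101110
Gen 7 (rule 41): 1011000011000
Gen 8 (rule 89): 0011111011111
Gen 9 (rule 154): 0111110011110
Gen 10 (rule 41): 0100000010000
Gen 11 (rule 89): 0011111001111
Gen 12 (rule 154): 0111110111110
Gen 13 (rule 41): 0100001100000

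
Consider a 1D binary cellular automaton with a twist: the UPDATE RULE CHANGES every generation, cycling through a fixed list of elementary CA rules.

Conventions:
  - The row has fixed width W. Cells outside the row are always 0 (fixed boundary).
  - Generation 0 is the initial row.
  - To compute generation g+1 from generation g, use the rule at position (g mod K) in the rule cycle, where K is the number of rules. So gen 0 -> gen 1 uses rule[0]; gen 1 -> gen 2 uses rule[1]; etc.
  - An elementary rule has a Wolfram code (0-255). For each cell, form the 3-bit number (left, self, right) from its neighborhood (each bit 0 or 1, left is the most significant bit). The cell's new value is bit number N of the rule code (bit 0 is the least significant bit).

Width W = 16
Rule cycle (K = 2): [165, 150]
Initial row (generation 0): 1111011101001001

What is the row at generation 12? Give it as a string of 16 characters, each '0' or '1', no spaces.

Gen 0: 1111011101001001
Gen 1 (rule 165): 0110101011001001
Gen 2 (rule 150): 1000101000111111
Gen 3 (rule 165): 1010111010011110
Gen 4 (rule 150): 1010010011101101
Gen 5 (rule 165): 1110010001010011
Gen 6 (rule 150): 0101111011011100
Gen 7 (rule 165): 0110110100101001
Gen 8 (rule 150): 1000000111101111
Gen 9 (rule 165): 1011110011010110
Gen 10 (rule 150): 1001101100010001
Gen 11 (rule 165): 1000010001010101
Gen 12 (rule 150): 1100111011010101

Answer: 1100111011010101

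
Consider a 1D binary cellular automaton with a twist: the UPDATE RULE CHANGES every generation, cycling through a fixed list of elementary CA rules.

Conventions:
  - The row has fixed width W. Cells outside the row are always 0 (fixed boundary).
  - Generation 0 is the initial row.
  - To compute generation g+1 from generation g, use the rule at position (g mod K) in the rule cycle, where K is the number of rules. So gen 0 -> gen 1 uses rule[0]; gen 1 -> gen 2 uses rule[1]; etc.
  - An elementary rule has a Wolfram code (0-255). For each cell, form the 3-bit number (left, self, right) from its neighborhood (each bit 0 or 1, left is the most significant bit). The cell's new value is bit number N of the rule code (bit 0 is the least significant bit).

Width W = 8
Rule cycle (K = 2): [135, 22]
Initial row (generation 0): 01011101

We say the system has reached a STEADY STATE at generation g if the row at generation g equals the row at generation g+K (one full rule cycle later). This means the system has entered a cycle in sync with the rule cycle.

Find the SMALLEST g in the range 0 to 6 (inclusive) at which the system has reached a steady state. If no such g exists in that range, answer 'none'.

Answer: 5

Derivation:
Gen 0: 01011101
Gen 1 (rule 135): 11001001
Gen 2 (rule 22): 00111111
Gen 3 (rule 135): 11011110
Gen 4 (rule 22): 00000001
Gen 5 (rule 135): 11111111
Gen 6 (rule 22): 00000000
Gen 7 (rule 135): 11111111
Gen 8 (rule 22): 00000000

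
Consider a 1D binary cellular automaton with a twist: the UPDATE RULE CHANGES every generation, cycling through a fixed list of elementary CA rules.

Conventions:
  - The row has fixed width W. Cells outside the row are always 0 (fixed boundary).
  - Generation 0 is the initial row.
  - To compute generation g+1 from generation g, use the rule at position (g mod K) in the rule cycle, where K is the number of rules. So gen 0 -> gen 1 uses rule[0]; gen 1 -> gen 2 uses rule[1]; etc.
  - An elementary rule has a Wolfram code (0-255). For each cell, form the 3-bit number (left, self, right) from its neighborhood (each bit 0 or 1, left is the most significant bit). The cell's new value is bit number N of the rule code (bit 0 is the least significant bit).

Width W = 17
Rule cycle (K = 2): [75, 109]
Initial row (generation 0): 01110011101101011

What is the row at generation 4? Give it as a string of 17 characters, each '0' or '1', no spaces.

Answer: 10111111110101011

Derivation:
Gen 0: 01110011101101011
Gen 1 (rule 75): 11010110101100011
Gen 2 (rule 109): 11111111111101011
Gen 3 (rule 75): 10000000000100011
Gen 4 (rule 109): 10111111110101011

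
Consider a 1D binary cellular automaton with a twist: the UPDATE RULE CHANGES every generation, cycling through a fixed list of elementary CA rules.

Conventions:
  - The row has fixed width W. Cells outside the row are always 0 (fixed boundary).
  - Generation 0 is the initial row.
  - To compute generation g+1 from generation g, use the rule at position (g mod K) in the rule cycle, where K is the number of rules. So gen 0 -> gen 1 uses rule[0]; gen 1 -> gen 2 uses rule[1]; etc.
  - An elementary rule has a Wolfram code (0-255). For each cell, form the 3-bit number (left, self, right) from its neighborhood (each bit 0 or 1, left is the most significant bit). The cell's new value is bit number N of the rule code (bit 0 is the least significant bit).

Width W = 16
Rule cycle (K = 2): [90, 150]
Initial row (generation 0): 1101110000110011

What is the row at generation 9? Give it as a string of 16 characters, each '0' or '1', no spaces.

Gen 0: 1101110000110011
Gen 1 (rule 90): 1101011001111111
Gen 2 (rule 150): 0001000110111110
Gen 3 (rule 90): 0010101110100011
Gen 4 (rule 150): 0110100100110100
Gen 5 (rule 90): 1110011011110010
Gen 6 (rule 150): 0101100001101111
Gen 7 (rule 90): 1001110011101001
Gen 8 (rule 150): 1110101101001111
Gen 9 (rule 90): 1010001100111001

Answer: 1010001100111001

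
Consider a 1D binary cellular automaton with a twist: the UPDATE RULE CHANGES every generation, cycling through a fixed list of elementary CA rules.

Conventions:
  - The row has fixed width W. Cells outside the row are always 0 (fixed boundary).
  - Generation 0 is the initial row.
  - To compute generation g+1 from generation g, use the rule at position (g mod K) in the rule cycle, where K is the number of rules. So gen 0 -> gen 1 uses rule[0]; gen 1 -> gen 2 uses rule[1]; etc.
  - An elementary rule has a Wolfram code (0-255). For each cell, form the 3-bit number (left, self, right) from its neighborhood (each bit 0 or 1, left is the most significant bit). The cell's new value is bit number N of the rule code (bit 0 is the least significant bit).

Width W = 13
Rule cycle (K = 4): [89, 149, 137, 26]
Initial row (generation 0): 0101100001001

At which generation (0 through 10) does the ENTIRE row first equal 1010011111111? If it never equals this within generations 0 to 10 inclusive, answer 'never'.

Answer: never

Derivation:
Gen 0: 0101100001001
Gen 1 (rule 89): 0001111100100
Gen 2 (rule 149): 1100111010111
Gen 3 (rule 137): 1000110000110
Gen 4 (rule 26): 0101101001101
Gen 5 (rule 89): 0001100101100
Gen 6 (rule 149): 1100010100011
Gen 7 (rule 137): 1001000001010
Gen 8 (rule 26): 0110100010001
Gen 9 (rule 89): 0110011001100
Gen 10 (rule 149): 0001000100011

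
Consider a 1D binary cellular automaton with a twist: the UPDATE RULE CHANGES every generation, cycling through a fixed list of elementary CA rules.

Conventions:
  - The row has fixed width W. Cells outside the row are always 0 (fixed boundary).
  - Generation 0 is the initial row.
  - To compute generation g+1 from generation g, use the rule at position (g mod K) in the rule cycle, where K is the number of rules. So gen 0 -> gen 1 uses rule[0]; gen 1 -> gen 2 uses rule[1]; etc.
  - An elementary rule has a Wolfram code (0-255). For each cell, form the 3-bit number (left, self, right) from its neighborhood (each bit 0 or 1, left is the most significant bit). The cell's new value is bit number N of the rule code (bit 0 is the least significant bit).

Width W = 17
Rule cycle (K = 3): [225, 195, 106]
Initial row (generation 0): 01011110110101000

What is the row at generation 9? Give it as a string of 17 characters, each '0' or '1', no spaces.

Answer: 01011100110000001

Derivation:
Gen 0: 01011110110101000
Gen 1 (rule 225): 00101111011010011
Gen 2 (rule 195): 11000111001000101
Gen 3 (rule 106): 11001101010001010
Gen 4 (rule 225): 01000110100100100
Gen 5 (rule 195): 10011010001001001
Gen 6 (rule 106): 00111100010010010
Gen 7 (rule 225): 10011101000000000
Gen 8 (rule 195): 00101100011111111
Gen 9 (rule 106): 01011100110000001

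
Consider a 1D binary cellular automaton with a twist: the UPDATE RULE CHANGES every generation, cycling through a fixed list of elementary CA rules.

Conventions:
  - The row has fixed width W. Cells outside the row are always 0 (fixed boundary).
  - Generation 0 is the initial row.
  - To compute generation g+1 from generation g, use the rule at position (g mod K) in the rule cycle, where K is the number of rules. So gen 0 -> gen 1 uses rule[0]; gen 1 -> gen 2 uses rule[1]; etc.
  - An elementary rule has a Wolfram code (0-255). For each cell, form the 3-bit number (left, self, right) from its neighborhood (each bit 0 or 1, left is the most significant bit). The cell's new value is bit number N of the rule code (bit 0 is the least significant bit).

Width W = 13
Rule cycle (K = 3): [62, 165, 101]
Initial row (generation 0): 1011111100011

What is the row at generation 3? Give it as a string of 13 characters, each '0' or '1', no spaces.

Answer: 0100001101011

Derivation:
Gen 0: 1011111100011
Gen 1 (rule 62): 1110000010110
Gen 2 (rule 165): 0100111011000
Gen 3 (rule 101): 0100001101011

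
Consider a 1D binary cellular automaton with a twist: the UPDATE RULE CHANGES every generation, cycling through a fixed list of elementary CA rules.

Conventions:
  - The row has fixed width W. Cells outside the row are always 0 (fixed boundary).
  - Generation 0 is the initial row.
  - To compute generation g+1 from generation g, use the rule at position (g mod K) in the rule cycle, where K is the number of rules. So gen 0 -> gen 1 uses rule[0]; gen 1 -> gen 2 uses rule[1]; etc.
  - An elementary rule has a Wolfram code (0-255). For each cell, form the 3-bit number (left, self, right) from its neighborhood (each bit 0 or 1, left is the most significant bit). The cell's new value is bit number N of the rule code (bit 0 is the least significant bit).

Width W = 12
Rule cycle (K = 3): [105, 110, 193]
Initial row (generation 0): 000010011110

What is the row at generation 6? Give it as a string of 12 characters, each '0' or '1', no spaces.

Answer: 000011111111

Derivation:
Gen 0: 000010011110
Gen 1 (rule 105): 111000010010
Gen 2 (rule 110): 101000110110
Gen 3 (rule 193): 000010010010
Gen 4 (rule 105): 111000000000
Gen 5 (rule 110): 101000000000
Gen 6 (rule 193): 000011111111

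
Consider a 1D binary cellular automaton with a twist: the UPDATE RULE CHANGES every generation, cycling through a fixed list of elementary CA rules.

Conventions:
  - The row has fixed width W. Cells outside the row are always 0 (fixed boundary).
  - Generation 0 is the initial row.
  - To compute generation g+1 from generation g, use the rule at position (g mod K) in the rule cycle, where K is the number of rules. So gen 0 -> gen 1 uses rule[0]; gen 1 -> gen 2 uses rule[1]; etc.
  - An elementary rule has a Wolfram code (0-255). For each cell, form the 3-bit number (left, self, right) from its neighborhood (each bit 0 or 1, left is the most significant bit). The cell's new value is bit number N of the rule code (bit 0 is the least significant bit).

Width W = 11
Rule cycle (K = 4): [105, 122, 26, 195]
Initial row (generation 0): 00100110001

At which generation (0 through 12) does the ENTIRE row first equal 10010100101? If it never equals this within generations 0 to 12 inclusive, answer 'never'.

Answer: never

Derivation:
Gen 0: 00100110001
Gen 1 (rule 105): 10000110100
Gen 2 (rule 122): 01001111010
Gen 3 (rule 26): 10111000001
Gen 4 (rule 195): 00011011110
Gen 5 (rule 105): 11011110010
Gen 6 (rule 122): 11110011101
Gen 7 (rule 26): 10001110000
Gen 8 (rule 195): 00110110111
Gen 9 (rule 105): 10111111101
Gen 10 (rule 122): 01100000110
Gen 11 (rule 26): 11010001101
Gen 12 (rule 195): 01000110100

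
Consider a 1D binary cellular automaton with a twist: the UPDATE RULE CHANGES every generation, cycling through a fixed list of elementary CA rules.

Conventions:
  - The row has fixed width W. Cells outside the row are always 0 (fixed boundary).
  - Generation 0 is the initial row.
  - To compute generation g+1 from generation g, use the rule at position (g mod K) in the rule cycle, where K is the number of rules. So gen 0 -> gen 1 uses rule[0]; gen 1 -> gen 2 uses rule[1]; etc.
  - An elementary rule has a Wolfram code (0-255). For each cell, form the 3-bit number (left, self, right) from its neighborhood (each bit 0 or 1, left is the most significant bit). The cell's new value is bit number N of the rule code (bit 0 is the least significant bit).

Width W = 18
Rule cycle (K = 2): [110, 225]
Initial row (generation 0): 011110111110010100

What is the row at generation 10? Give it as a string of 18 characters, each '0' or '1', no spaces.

Answer: 010001000111000110

Derivation:
Gen 0: 011110111110010100
Gen 1 (rule 110): 110011100010111100
Gen 2 (rule 225): 010001101001011101
Gen 3 (rule 110): 110011111011110111
Gen 4 (rule 225): 010001111101111011
Gen 5 (rule 110): 110011000111001111
Gen 6 (rule 225): 010001010011000111
Gen 7 (rule 110): 110011110111001101
Gen 8 (rule 225): 010001111011000110
Gen 9 (rule 110): 110011001111001110
Gen 10 (rule 225): 010001000111000110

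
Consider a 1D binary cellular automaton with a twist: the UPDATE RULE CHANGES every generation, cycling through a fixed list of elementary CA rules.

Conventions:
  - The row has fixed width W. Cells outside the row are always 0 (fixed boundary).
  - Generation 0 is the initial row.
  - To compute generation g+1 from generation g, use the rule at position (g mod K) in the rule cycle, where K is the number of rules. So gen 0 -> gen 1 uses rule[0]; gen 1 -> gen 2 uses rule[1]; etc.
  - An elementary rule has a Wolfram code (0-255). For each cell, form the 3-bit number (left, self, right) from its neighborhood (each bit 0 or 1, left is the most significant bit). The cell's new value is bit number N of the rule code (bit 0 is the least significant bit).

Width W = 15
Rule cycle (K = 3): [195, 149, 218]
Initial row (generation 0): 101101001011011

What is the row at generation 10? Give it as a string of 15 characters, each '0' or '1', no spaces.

Gen 0: 101101001011011
Gen 1 (rule 195): 000100010001001
Gen 2 (rule 149): 110111011101101
Gen 3 (rule 218): 110111011101100
Gen 4 (rule 195): 010011001100101
Gen 5 (rule 149): 011000100010101
Gen 6 (rule 218): 111101010100000
Gen 7 (rule 195): 011100000001111
Gen 8 (rule 149): 001011111100110
Gen 9 (rule 218): 010011111111111
Gen 10 (rule 195): 100101111111111

Answer: 100101111111111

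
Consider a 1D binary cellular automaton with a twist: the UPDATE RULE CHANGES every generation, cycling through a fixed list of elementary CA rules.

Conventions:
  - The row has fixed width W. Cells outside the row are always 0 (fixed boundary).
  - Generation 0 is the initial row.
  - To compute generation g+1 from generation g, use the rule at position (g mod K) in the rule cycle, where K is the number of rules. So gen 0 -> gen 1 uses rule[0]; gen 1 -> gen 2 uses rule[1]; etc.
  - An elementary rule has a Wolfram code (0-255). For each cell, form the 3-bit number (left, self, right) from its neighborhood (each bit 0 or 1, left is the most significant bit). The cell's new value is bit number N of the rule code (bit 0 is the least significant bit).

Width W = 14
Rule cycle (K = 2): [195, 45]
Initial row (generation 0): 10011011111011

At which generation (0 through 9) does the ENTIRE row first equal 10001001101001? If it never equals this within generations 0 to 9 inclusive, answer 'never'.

Answer: 7

Derivation:
Gen 0: 10011011111011
Gen 1 (rule 195): 00101001111001
Gen 2 (rule 45): 10111001000001
Gen 3 (rule 195): 00011010011110
Gen 4 (rule 45): 11010110010000
Gen 5 (rule 195): 01000010100111
Gen 6 (rule 45): 01011011100100
Gen 7 (rule 195): 10001001101001
Gen 8 (rule 45): 10101001011001
Gen 9 (rule 195): 00000010001010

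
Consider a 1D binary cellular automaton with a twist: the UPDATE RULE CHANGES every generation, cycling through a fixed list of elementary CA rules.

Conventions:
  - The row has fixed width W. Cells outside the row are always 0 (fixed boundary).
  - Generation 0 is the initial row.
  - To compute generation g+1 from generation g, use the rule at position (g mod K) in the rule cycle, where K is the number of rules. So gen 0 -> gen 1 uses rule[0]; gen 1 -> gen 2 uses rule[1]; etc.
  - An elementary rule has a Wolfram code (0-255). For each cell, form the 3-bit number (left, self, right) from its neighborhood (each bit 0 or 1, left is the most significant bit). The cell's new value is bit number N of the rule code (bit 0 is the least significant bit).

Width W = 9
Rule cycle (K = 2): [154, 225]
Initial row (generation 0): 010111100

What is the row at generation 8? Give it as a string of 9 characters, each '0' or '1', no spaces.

Gen 0: 010111100
Gen 1 (rule 154): 100111010
Gen 2 (rule 225): 000011100
Gen 3 (rule 154): 000111010
Gen 4 (rule 225): 110011100
Gen 5 (rule 154): 101111010
Gen 6 (rule 225): 010111100
Gen 7 (rule 154): 100111010
Gen 8 (rule 225): 000011100

Answer: 000011100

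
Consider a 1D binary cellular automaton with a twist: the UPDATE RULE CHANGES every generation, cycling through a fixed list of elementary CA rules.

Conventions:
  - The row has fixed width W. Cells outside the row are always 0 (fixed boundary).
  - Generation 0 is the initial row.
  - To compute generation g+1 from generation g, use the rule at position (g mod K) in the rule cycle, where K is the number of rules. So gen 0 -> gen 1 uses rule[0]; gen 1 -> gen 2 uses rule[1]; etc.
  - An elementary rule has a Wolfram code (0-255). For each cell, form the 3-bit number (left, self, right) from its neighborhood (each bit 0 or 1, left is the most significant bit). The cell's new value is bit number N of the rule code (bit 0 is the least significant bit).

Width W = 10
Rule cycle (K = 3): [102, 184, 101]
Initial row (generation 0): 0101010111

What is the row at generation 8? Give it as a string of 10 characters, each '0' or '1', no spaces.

Gen 0: 0101010111
Gen 1 (rule 102): 1111111001
Gen 2 (rule 184): 1111110100
Gen 3 (rule 101): 0000011101
Gen 4 (rule 102): 0000100111
Gen 5 (rule 184): 0000010110
Gen 6 (rule 101): 1111011010
Gen 7 (rule 102): 0001101110
Gen 8 (rule 184): 0001011101

Answer: 0001011101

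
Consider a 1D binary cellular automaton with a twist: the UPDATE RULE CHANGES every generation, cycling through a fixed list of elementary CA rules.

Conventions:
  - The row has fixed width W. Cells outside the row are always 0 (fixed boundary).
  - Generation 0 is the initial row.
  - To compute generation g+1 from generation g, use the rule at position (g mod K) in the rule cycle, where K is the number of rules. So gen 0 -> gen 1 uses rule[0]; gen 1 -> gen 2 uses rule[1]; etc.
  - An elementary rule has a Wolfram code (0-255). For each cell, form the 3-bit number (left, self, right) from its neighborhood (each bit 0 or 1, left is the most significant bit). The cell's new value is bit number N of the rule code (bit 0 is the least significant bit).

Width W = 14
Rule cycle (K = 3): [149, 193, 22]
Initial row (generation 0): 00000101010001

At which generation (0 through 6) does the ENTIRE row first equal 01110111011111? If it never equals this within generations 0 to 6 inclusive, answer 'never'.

Gen 0: 00000101010001
Gen 1 (rule 149): 11110101011101
Gen 2 (rule 193): 01110000001100
Gen 3 (rule 22): 10001000010010
Gen 4 (rule 149): 11101111011011
Gen 5 (rule 193): 01100111001001
Gen 6 (rule 22): 10011000111111

Answer: never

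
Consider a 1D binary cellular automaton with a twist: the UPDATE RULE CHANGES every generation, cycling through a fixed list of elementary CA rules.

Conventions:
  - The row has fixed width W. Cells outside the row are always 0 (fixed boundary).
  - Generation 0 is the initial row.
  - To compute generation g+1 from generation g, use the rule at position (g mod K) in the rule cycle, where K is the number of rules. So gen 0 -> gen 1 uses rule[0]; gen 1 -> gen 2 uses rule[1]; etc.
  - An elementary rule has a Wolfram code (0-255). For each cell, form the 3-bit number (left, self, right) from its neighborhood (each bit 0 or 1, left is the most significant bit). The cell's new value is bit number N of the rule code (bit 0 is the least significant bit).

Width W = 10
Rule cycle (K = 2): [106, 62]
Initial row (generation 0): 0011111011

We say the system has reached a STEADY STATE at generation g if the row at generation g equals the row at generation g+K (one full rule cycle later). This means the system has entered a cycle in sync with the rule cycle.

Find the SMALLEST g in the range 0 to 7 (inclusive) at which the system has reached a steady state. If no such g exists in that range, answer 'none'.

Answer: none

Derivation:
Gen 0: 0011111011
Gen 1 (rule 106): 0110001111
Gen 2 (rule 62): 1101011000
Gen 3 (rule 106): 1110111000
Gen 4 (rule 62): 1001100100
Gen 5 (rule 106): 0011101000
Gen 6 (rule 62): 0110011100
Gen 7 (rule 106): 1110110100
Gen 8 (rule 62): 1001101110
Gen 9 (rule 106): 0011111010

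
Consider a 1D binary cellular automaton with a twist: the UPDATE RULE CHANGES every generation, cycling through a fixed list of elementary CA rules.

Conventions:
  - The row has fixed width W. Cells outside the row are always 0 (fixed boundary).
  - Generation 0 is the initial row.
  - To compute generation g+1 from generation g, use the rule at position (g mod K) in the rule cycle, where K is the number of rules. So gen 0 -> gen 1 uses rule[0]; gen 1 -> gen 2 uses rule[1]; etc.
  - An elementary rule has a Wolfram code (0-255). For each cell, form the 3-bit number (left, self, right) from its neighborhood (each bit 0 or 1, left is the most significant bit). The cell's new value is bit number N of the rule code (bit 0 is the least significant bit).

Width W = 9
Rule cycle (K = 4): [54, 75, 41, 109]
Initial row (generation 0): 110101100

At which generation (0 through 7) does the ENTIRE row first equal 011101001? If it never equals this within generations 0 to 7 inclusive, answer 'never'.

Answer: never

Derivation:
Gen 0: 110101100
Gen 1 (rule 54): 001110010
Gen 2 (rule 75): 111010100
Gen 3 (rule 41): 100101001
Gen 4 (rule 109): 100111001
Gen 5 (rule 54): 111000111
Gen 6 (rule 75): 101011101
Gen 7 (rule 41): 010110010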